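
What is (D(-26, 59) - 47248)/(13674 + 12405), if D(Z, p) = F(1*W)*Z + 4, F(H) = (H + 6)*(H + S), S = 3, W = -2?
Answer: -47348/26079 ≈ -1.8156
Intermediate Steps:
F(H) = (3 + H)*(6 + H) (F(H) = (H + 6)*(H + 3) = (6 + H)*(3 + H) = (3 + H)*(6 + H))
D(Z, p) = 4 + 4*Z (D(Z, p) = (18 + (1*(-2))² + 9*(1*(-2)))*Z + 4 = (18 + (-2)² + 9*(-2))*Z + 4 = (18 + 4 - 18)*Z + 4 = 4*Z + 4 = 4 + 4*Z)
(D(-26, 59) - 47248)/(13674 + 12405) = ((4 + 4*(-26)) - 47248)/(13674 + 12405) = ((4 - 104) - 47248)/26079 = (-100 - 47248)*(1/26079) = -47348*1/26079 = -47348/26079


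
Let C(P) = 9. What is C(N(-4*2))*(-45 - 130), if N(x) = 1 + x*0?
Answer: -1575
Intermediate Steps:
N(x) = 1 (N(x) = 1 + 0 = 1)
C(N(-4*2))*(-45 - 130) = 9*(-45 - 130) = 9*(-175) = -1575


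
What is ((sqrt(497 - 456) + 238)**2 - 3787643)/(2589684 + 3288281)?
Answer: -3730958/5877965 + 476*sqrt(41)/5877965 ≈ -0.63422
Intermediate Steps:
((sqrt(497 - 456) + 238)**2 - 3787643)/(2589684 + 3288281) = ((sqrt(41) + 238)**2 - 3787643)/5877965 = ((238 + sqrt(41))**2 - 3787643)*(1/5877965) = (-3787643 + (238 + sqrt(41))**2)*(1/5877965) = -3787643/5877965 + (238 + sqrt(41))**2/5877965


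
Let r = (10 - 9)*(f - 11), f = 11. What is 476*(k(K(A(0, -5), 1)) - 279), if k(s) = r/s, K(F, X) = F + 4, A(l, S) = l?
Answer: -132804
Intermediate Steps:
r = 0 (r = (10 - 9)*(11 - 11) = 1*0 = 0)
K(F, X) = 4 + F
k(s) = 0 (k(s) = 0/s = 0)
476*(k(K(A(0, -5), 1)) - 279) = 476*(0 - 279) = 476*(-279) = -132804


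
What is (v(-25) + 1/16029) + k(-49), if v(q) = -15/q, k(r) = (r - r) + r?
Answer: -3879013/80145 ≈ -48.400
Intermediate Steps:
k(r) = r (k(r) = 0 + r = r)
(v(-25) + 1/16029) + k(-49) = (-15/(-25) + 1/16029) - 49 = (-15*(-1/25) + 1/16029) - 49 = (⅗ + 1/16029) - 49 = 48092/80145 - 49 = -3879013/80145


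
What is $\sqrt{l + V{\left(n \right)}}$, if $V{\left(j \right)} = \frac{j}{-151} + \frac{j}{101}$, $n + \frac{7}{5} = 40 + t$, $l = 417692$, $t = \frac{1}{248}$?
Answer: $\frac{\sqrt{373453307471840493}}{945562} \approx 646.29$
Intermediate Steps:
$t = \frac{1}{248} \approx 0.0040323$
$n = \frac{47869}{1240}$ ($n = - \frac{7}{5} + \left(40 + \frac{1}{248}\right) = - \frac{7}{5} + \frac{9921}{248} = \frac{47869}{1240} \approx 38.604$)
$V{\left(j \right)} = \frac{50 j}{15251}$ ($V{\left(j \right)} = j \left(- \frac{1}{151}\right) + j \frac{1}{101} = - \frac{j}{151} + \frac{j}{101} = \frac{50 j}{15251}$)
$\sqrt{l + V{\left(n \right)}} = \sqrt{417692 + \frac{50}{15251} \cdot \frac{47869}{1240}} = \sqrt{417692 + \frac{239345}{1891124}} = \sqrt{\frac{789907605153}{1891124}} = \frac{\sqrt{373453307471840493}}{945562}$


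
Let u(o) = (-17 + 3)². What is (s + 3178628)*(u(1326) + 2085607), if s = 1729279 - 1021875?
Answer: 8105497203696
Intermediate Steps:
s = 707404
u(o) = 196 (u(o) = (-14)² = 196)
(s + 3178628)*(u(1326) + 2085607) = (707404 + 3178628)*(196 + 2085607) = 3886032*2085803 = 8105497203696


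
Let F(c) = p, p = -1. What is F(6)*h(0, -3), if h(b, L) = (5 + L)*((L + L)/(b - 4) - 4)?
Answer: 5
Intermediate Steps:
F(c) = -1
h(b, L) = (-4 + 2*L/(-4 + b))*(5 + L) (h(b, L) = (5 + L)*((2*L)/(-4 + b) - 4) = (5 + L)*(2*L/(-4 + b) - 4) = (5 + L)*(-4 + 2*L/(-4 + b)) = (-4 + 2*L/(-4 + b))*(5 + L))
F(6)*h(0, -3) = -2*(40 + (-3)² - 10*0 + 13*(-3) - 2*(-3)*0)/(-4 + 0) = -2*(40 + 9 + 0 - 39 + 0)/(-4) = -2*(-1)*10/4 = -1*(-5) = 5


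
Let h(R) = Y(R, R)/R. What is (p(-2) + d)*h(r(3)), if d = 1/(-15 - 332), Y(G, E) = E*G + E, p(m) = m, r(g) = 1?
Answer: -1390/347 ≈ -4.0058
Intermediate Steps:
Y(G, E) = E + E*G
d = -1/347 (d = 1/(-347) = -1/347 ≈ -0.0028818)
h(R) = 1 + R (h(R) = (R*(1 + R))/R = 1 + R)
(p(-2) + d)*h(r(3)) = (-2 - 1/347)*(1 + 1) = -695/347*2 = -1390/347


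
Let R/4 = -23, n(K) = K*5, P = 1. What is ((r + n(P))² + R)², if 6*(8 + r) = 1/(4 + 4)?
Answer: 36679527361/5308416 ≈ 6909.7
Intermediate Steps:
n(K) = 5*K
R = -92 (R = 4*(-23) = -92)
r = -383/48 (r = -8 + 1/(6*(4 + 4)) = -8 + (⅙)/8 = -8 + (⅙)*(⅛) = -8 + 1/48 = -383/48 ≈ -7.9792)
((r + n(P))² + R)² = ((-383/48 + 5*1)² - 92)² = ((-383/48 + 5)² - 92)² = ((-143/48)² - 92)² = (20449/2304 - 92)² = (-191519/2304)² = 36679527361/5308416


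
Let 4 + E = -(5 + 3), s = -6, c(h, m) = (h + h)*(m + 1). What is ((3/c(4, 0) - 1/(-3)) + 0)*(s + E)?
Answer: -51/4 ≈ -12.750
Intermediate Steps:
c(h, m) = 2*h*(1 + m) (c(h, m) = (2*h)*(1 + m) = 2*h*(1 + m))
E = -12 (E = -4 - (5 + 3) = -4 - 1*8 = -4 - 8 = -12)
((3/c(4, 0) - 1/(-3)) + 0)*(s + E) = ((3/((2*4*(1 + 0))) - 1/(-3)) + 0)*(-6 - 12) = ((3/((2*4*1)) - 1*(-1/3)) + 0)*(-18) = ((3/8 + 1/3) + 0)*(-18) = (17/24 + 0)*(-18) = (17/24)*(-18) = -51/4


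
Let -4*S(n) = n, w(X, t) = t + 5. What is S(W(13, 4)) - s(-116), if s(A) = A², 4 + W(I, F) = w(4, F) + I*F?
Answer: -53881/4 ≈ -13470.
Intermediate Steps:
w(X, t) = 5 + t
W(I, F) = 1 + F + F*I (W(I, F) = -4 + ((5 + F) + I*F) = -4 + ((5 + F) + F*I) = -4 + (5 + F + F*I) = 1 + F + F*I)
S(n) = -n/4
S(W(13, 4)) - s(-116) = -(1 + 4 + 4*13)/4 - 1*(-116)² = -(1 + 4 + 52)/4 - 1*13456 = -¼*57 - 13456 = -57/4 - 13456 = -53881/4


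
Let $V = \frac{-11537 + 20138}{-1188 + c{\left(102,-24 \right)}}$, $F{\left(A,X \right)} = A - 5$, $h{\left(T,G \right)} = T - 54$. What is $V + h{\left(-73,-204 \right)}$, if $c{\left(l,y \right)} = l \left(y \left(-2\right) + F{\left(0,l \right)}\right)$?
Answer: $- \frac{132515}{1066} \approx -124.31$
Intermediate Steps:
$h{\left(T,G \right)} = -54 + T$
$F{\left(A,X \right)} = -5 + A$
$c{\left(l,y \right)} = l \left(-5 - 2 y\right)$ ($c{\left(l,y \right)} = l \left(y \left(-2\right) + \left(-5 + 0\right)\right) = l \left(- 2 y - 5\right) = l \left(-5 - 2 y\right)$)
$V = \frac{2867}{1066}$ ($V = \frac{-11537 + 20138}{-1188 - 102 \left(5 + 2 \left(-24\right)\right)} = \frac{8601}{-1188 - 102 \left(5 - 48\right)} = \frac{8601}{-1188 - 102 \left(-43\right)} = \frac{8601}{-1188 + 4386} = \frac{8601}{3198} = 8601 \cdot \frac{1}{3198} = \frac{2867}{1066} \approx 2.6895$)
$V + h{\left(-73,-204 \right)} = \frac{2867}{1066} - 127 = - \frac{132515}{1066}$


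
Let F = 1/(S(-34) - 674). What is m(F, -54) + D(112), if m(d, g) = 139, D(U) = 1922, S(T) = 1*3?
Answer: 2061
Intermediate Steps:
S(T) = 3
F = -1/671 (F = 1/(3 - 674) = 1/(-671) = -1/671 ≈ -0.0014903)
m(F, -54) + D(112) = 139 + 1922 = 2061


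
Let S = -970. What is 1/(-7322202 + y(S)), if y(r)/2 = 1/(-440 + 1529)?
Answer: -1089/7973877976 ≈ -1.3657e-7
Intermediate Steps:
y(r) = 2/1089 (y(r) = 2/(-440 + 1529) = 2/1089)
1/(-7322202 + y(S)) = 1/(-7322202 + 2/1089) = 1/(-7973877976/1089) = -1089/7973877976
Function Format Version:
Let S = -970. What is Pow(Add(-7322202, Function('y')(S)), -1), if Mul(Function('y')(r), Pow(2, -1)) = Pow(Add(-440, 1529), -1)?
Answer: Rational(-1089, 7973877976) ≈ -1.3657e-7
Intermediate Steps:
Function('y')(r) = Rational(2, 1089) (Function('y')(r) = Mul(2, Pow(Add(-440, 1529), -1)) = Mul(2, Pow(1089, -1)) = Mul(2, Rational(1, 1089)) = Rational(2, 1089))
Pow(Add(-7322202, Function('y')(S)), -1) = Pow(Add(-7322202, Rational(2, 1089)), -1) = Pow(Rational(-7973877976, 1089), -1) = Rational(-1089, 7973877976)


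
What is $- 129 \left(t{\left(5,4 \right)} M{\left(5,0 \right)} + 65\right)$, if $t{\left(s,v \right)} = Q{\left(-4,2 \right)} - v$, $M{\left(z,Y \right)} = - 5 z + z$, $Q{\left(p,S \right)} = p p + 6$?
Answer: $38055$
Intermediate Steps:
$Q{\left(p,S \right)} = 6 + p^{2}$ ($Q{\left(p,S \right)} = p^{2} + 6 = 6 + p^{2}$)
$M{\left(z,Y \right)} = - 4 z$
$t{\left(s,v \right)} = 22 - v$ ($t{\left(s,v \right)} = \left(6 + \left(-4\right)^{2}\right) - v = \left(6 + 16\right) - v = 22 - v$)
$- 129 \left(t{\left(5,4 \right)} M{\left(5,0 \right)} + 65\right) = - 129 \left(\left(22 - 4\right) \left(\left(-4\right) 5\right) + 65\right) = - 129 \left(\left(22 - 4\right) \left(-20\right) + 65\right) = - 129 \left(18 \left(-20\right) + 65\right) = - 129 \left(-360 + 65\right) = \left(-129\right) \left(-295\right) = 38055$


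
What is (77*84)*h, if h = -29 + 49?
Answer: 129360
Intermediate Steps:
h = 20
(77*84)*h = (77*84)*20 = 6468*20 = 129360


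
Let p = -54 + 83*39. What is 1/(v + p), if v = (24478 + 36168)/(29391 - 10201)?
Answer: 9595/30571208 ≈ 0.00031386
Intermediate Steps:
p = 3183 (p = -54 + 3237 = 3183)
v = 30323/9595 (v = 60646/19190 = 60646*(1/19190) = 30323/9595 ≈ 3.1603)
1/(v + p) = 1/(30323/9595 + 3183) = 1/(30571208/9595) = 9595/30571208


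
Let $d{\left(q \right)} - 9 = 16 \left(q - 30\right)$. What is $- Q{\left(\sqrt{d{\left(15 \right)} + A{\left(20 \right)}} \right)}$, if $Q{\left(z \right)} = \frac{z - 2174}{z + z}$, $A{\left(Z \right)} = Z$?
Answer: $- \frac{1}{2} - \frac{1087 i \sqrt{211}}{211} \approx -0.5 - 74.832 i$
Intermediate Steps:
$d{\left(q \right)} = -471 + 16 q$ ($d{\left(q \right)} = 9 + 16 \left(q - 30\right) = 9 + 16 \left(-30 + q\right) = 9 + \left(-480 + 16 q\right) = -471 + 16 q$)
$Q{\left(z \right)} = \frac{-2174 + z}{2 z}$
$- Q{\left(\sqrt{d{\left(15 \right)} + A{\left(20 \right)}} \right)} = - \frac{-2174 + \sqrt{\left(-471 + 16 \cdot 15\right) + 20}}{2 \sqrt{\left(-471 + 16 \cdot 15\right) + 20}} = - \frac{-2174 + \sqrt{\left(-471 + 240\right) + 20}}{2 \sqrt{\left(-471 + 240\right) + 20}} = - \frac{-2174 + \sqrt{-231 + 20}}{2 \sqrt{-231 + 20}} = - \frac{-2174 + \sqrt{-211}}{2 \sqrt{-211}} = - \frac{-2174 + i \sqrt{211}}{2 i \sqrt{211}} = - \frac{- \frac{i \sqrt{211}}{211} \left(-2174 + i \sqrt{211}\right)}{2} = - \frac{\left(-1\right) i \sqrt{211} \left(-2174 + i \sqrt{211}\right)}{422} = \frac{i \sqrt{211} \left(-2174 + i \sqrt{211}\right)}{422}$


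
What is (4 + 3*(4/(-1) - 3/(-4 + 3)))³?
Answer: 1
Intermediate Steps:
(4 + 3*(4/(-1) - 3/(-4 + 3)))³ = (4 + 3*(4*(-1) - 3/(-1)))³ = (4 + 3*(-4 - 3*(-1)))³ = (4 + 3*(-4 + 3))³ = (4 + 3*(-1))³ = (4 - 3)³ = 1³ = 1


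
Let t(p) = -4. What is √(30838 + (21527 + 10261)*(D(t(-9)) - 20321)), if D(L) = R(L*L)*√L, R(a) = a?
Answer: √(-645933110 + 1017216*I) ≈ 20.0 + 25415.0*I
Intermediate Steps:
D(L) = L^(5/2) (D(L) = (L*L)*√L = L²*√L = L^(5/2))
√(30838 + (21527 + 10261)*(D(t(-9)) - 20321)) = √(30838 + (21527 + 10261)*((-4)^(5/2) - 20321)) = √(30838 + 31788*(32*I - 20321)) = √(30838 + 31788*(-20321 + 32*I)) = √(30838 + (-645963948 + 1017216*I)) = √(-645933110 + 1017216*I)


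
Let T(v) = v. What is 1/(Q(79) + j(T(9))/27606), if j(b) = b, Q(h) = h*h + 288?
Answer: 9202/60079861 ≈ 0.00015316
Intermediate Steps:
Q(h) = 288 + h**2 (Q(h) = h**2 + 288 = 288 + h**2)
1/(Q(79) + j(T(9))/27606) = 1/((288 + 79**2) + 9/27606) = 1/((288 + 6241) + 9*(1/27606)) = 1/(6529 + 3/9202) = 1/(60079861/9202) = 9202/60079861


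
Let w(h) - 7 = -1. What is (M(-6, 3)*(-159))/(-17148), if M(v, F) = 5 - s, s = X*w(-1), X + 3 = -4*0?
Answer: 1219/5716 ≈ 0.21326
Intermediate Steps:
w(h) = 6 (w(h) = 7 - 1 = 6)
X = -3 (X = -3 - 4*0 = -3 + 0 = -3)
s = -18 (s = -3*6 = -18)
M(v, F) = 23 (M(v, F) = 5 - 1*(-18) = 5 + 18 = 23)
(M(-6, 3)*(-159))/(-17148) = (23*(-159))/(-17148) = -3657*(-1/17148) = 1219/5716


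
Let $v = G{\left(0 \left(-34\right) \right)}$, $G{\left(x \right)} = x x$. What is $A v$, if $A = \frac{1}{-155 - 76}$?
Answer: $0$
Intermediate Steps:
$G{\left(x \right)} = x^{2}$
$v = 0$ ($v = \left(0 \left(-34\right)\right)^{2} = 0^{2} = 0$)
$A = - \frac{1}{231}$ ($A = \frac{1}{-231} = - \frac{1}{231} \approx -0.004329$)
$A v = \left(- \frac{1}{231}\right) 0 = 0$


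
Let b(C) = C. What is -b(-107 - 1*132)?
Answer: 239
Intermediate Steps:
-b(-107 - 1*132) = -(-107 - 1*132) = -(-107 - 132) = -1*(-239) = 239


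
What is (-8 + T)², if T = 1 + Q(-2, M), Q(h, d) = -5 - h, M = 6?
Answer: 100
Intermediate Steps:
T = -2 (T = 1 + (-5 - 1*(-2)) = 1 + (-5 + 2) = 1 - 3 = -2)
(-8 + T)² = (-8 - 2)² = (-10)² = 100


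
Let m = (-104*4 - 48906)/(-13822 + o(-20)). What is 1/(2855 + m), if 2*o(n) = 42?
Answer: 13801/39451177 ≈ 0.00034982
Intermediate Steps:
o(n) = 21 (o(n) = (1/2)*42 = 21)
m = 49322/13801 (m = (-104*4 - 48906)/(-13822 + 21) = (-416 - 48906)/(-13801) = -49322*(-1/13801) = 49322/13801 ≈ 3.5738)
1/(2855 + m) = 1/(2855 + 49322/13801) = 1/(39451177/13801) = 13801/39451177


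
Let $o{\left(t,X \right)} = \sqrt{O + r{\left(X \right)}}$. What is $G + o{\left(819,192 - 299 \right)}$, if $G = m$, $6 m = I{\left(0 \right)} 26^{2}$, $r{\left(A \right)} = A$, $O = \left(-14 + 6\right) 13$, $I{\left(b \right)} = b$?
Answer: $i \sqrt{211} \approx 14.526 i$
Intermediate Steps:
$O = -104$ ($O = \left(-8\right) 13 = -104$)
$m = 0$ ($m = \frac{0 \cdot 26^{2}}{6} = \frac{0 \cdot 676}{6} = \frac{1}{6} \cdot 0 = 0$)
$G = 0$
$o{\left(t,X \right)} = \sqrt{-104 + X}$
$G + o{\left(819,192 - 299 \right)} = 0 + \sqrt{-104 + \left(192 - 299\right)} = 0 + \sqrt{-104 - 107} = 0 + \sqrt{-211} = 0 + i \sqrt{211} = i \sqrt{211}$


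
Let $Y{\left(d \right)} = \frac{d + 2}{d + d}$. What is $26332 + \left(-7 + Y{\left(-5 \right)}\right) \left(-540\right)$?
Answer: $29950$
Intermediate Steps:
$Y{\left(d \right)} = \frac{2 + d}{2 d}$
$26332 + \left(-7 + Y{\left(-5 \right)}\right) \left(-540\right) = 26332 + \left(-7 + \frac{2 - 5}{2 \left(-5\right)}\right) \left(-540\right) = 26332 + \left(-7 + \frac{1}{2} \left(- \frac{1}{5}\right) \left(-3\right)\right) \left(-540\right) = 26332 + \left(-7 + \frac{3}{10}\right) \left(-540\right) = 26332 - -3618 = 26332 + 3618 = 29950$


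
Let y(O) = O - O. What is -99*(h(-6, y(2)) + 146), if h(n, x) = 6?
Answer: -15048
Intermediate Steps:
y(O) = 0
-99*(h(-6, y(2)) + 146) = -99*(6 + 146) = -99*152 = -15048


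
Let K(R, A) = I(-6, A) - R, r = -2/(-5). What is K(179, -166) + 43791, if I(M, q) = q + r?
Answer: 217232/5 ≈ 43446.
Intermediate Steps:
r = 2/5 (r = -2*(-1/5) = 2/5 ≈ 0.40000)
I(M, q) = 2/5 + q (I(M, q) = q + 2/5 = 2/5 + q)
K(R, A) = 2/5 + A - R (K(R, A) = (2/5 + A) - R = 2/5 + A - R)
K(179, -166) + 43791 = (2/5 - 166 - 1*179) + 43791 = (2/5 - 166 - 179) + 43791 = -1723/5 + 43791 = 217232/5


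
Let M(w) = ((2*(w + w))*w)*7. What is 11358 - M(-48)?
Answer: -53154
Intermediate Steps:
M(w) = 28*w**2 (M(w) = ((2*(2*w))*w)*7 = ((4*w)*w)*7 = (4*w**2)*7 = 28*w**2)
11358 - M(-48) = 11358 - 28*(-48)**2 = 11358 - 28*2304 = 11358 - 1*64512 = 11358 - 64512 = -53154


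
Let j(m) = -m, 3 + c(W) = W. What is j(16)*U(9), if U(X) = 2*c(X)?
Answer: -192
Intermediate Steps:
c(W) = -3 + W
U(X) = -6 + 2*X (U(X) = 2*(-3 + X) = -6 + 2*X)
j(16)*U(9) = (-1*16)*(-6 + 2*9) = -16*(-6 + 18) = -16*12 = -192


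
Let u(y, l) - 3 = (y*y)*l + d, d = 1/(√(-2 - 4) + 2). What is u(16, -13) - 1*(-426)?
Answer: -14494/5 - I*√6/10 ≈ -2898.8 - 0.24495*I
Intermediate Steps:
d = 1/(2 + I*√6) (d = 1/(√(-6) + 2) = 1/(I*√6 + 2) = 1/(2 + I*√6) ≈ 0.2 - 0.24495*I)
u(y, l) = 16/5 + l*y² - I*√6/10 (u(y, l) = 3 + ((y*y)*l + (⅕ - I*√6/10)) = 3 + (y²*l + (⅕ - I*√6/10)) = 3 + (l*y² + (⅕ - I*√6/10)) = 3 + (⅕ + l*y² - I*√6/10) = 16/5 + l*y² - I*√6/10)
u(16, -13) - 1*(-426) = (16/5 - 13*16² - I*√6/10) - 1*(-426) = (16/5 - 13*256 - I*√6/10) + 426 = (16/5 - 3328 - I*√6/10) + 426 = (-16624/5 - I*√6/10) + 426 = -14494/5 - I*√6/10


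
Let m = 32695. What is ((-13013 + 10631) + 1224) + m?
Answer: 31537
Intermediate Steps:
((-13013 + 10631) + 1224) + m = ((-13013 + 10631) + 1224) + 32695 = (-2382 + 1224) + 32695 = -1158 + 32695 = 31537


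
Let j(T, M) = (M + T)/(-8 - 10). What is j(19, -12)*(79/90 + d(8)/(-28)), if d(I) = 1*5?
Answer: -881/3240 ≈ -0.27191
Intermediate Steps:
j(T, M) = -M/18 - T/18 (j(T, M) = (M + T)/(-18) = (M + T)*(-1/18) = -M/18 - T/18)
d(I) = 5
j(19, -12)*(79/90 + d(8)/(-28)) = (-1/18*(-12) - 1/18*19)*(79/90 + 5/(-28)) = (⅔ - 19/18)*(79*(1/90) + 5*(-1/28)) = -7*(79/90 - 5/28)/18 = -7/18*881/1260 = -881/3240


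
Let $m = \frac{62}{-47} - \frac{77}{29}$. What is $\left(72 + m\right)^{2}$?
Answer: $\frac{8596812961}{1857769} \approx 4627.5$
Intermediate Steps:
$m = - \frac{5417}{1363}$ ($m = 62 \left(- \frac{1}{47}\right) - \frac{77}{29} = - \frac{62}{47} - \frac{77}{29} = - \frac{5417}{1363} \approx -3.9743$)
$\left(72 + m\right)^{2} = \left(72 - \frac{5417}{1363}\right)^{2} = \left(\frac{92719}{1363}\right)^{2} = \frac{8596812961}{1857769}$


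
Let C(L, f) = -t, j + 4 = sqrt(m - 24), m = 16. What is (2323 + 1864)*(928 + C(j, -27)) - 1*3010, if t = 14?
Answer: 3823908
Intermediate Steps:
j = -4 + 2*I*sqrt(2) (j = -4 + sqrt(16 - 24) = -4 + sqrt(-8) = -4 + 2*I*sqrt(2) ≈ -4.0 + 2.8284*I)
C(L, f) = -14 (C(L, f) = -1*14 = -14)
(2323 + 1864)*(928 + C(j, -27)) - 1*3010 = (2323 + 1864)*(928 - 14) - 1*3010 = 4187*914 - 3010 = 3826918 - 3010 = 3823908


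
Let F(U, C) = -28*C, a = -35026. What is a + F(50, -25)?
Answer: -34326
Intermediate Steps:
a + F(50, -25) = -35026 - 28*(-25) = -35026 + 700 = -34326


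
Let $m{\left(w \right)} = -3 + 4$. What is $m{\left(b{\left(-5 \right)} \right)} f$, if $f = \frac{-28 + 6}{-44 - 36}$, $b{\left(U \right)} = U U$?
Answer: $\frac{11}{40} \approx 0.275$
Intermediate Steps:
$b{\left(U \right)} = U^{2}$
$m{\left(w \right)} = 1$
$f = \frac{11}{40}$ ($f = - \frac{22}{-80} = \left(-22\right) \left(- \frac{1}{80}\right) = \frac{11}{40} \approx 0.275$)
$m{\left(b{\left(-5 \right)} \right)} f = 1 \cdot \frac{11}{40} = \frac{11}{40}$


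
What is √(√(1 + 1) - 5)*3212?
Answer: 3212*√(-5 + √2) ≈ 6082.3*I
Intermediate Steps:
√(√(1 + 1) - 5)*3212 = √(√2 - 5)*3212 = √(-5 + √2)*3212 = 3212*√(-5 + √2)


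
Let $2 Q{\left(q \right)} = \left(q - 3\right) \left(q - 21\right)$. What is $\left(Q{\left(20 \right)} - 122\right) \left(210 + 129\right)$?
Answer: $- \frac{88479}{2} \approx -44240.0$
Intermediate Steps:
$Q{\left(q \right)} = \frac{\left(-21 + q\right) \left(-3 + q\right)}{2}$ ($Q{\left(q \right)} = \frac{\left(q - 3\right) \left(q - 21\right)}{2} = \frac{\left(-3 + q\right) \left(-21 + q\right)}{2} = \frac{\left(-21 + q\right) \left(-3 + q\right)}{2}$)
$\left(Q{\left(20 \right)} - 122\right) \left(210 + 129\right) = \left(\left(\frac{63}{2} + \frac{20^{2}}{2} - 240\right) - 122\right) \left(210 + 129\right) = \left(\left(\frac{63}{2} + \frac{1}{2} \cdot 400 - 240\right) - 122\right) 339 = \left(\left(\frac{63}{2} + 200 - 240\right) - 122\right) 339 = \left(- \frac{17}{2} - 122\right) 339 = \left(- \frac{261}{2}\right) 339 = - \frac{88479}{2}$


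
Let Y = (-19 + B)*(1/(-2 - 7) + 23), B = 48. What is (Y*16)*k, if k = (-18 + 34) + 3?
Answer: 1816096/9 ≈ 2.0179e+5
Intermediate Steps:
k = 19 (k = 16 + 3 = 19)
Y = 5974/9 (Y = (-19 + 48)*(1/(-2 - 7) + 23) = 29*(1/(-9) + 23) = 29*(-⅑ + 23) = 29*(206/9) = 5974/9 ≈ 663.78)
(Y*16)*k = ((5974/9)*16)*19 = (95584/9)*19 = 1816096/9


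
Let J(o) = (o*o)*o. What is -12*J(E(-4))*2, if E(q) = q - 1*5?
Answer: 17496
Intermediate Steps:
E(q) = -5 + q (E(q) = q - 5 = -5 + q)
J(o) = o**3 (J(o) = o**2*o = o**3)
-12*J(E(-4))*2 = -12*(-5 - 4)**3*2 = -12*(-9)**3*2 = -12*(-729)*2 = 8748*2 = 17496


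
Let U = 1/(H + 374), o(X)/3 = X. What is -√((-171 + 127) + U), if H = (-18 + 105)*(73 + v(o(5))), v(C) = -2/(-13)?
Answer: -I*√337636592457/87599 ≈ -6.6332*I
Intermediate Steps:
o(X) = 3*X
v(C) = 2/13 (v(C) = -2*(-1/13) = 2/13)
H = 82737/13 (H = (-18 + 105)*(73 + 2/13) = 87*(951/13) = 82737/13 ≈ 6364.4)
U = 13/87599 (U = 1/(82737/13 + 374) = 1/(87599/13) = 13/87599 ≈ 0.00014840)
-√((-171 + 127) + U) = -√((-171 + 127) + 13/87599) = -√(-44 + 13/87599) = -√(-3854343/87599) = -I*√337636592457/87599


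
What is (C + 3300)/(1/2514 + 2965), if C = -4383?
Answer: -2722662/7454011 ≈ -0.36526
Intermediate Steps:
(C + 3300)/(1/2514 + 2965) = (-4383 + 3300)/(1/2514 + 2965) = -1083/(1/2514 + 2965) = -1083/7454011/2514 = -1083*2514/7454011 = -2722662/7454011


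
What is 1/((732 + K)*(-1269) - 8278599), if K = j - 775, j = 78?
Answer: -1/8323014 ≈ -1.2015e-7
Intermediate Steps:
K = -697 (K = 78 - 775 = -697)
1/((732 + K)*(-1269) - 8278599) = 1/((732 - 697)*(-1269) - 8278599) = 1/(35*(-1269) - 8278599) = 1/(-44415 - 8278599) = 1/(-8323014) = -1/8323014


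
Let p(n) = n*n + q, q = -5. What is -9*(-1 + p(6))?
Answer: -270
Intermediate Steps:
p(n) = -5 + n² (p(n) = n*n - 5 = n² - 5 = -5 + n²)
-9*(-1 + p(6)) = -9*(-1 + (-5 + 6²)) = -9*(-1 + (-5 + 36)) = -9*(-1 + 31) = -9*30 = -270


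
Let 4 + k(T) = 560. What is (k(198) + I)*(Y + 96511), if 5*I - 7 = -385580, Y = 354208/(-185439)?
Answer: -6850673727674953/927195 ≈ -7.3886e+9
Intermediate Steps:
k(T) = 556 (k(T) = -4 + 560 = 556)
Y = -354208/185439 (Y = 354208*(-1/185439) = -354208/185439 ≈ -1.9101)
I = -385573/5 (I = 7/5 + (⅕)*(-385580) = 7/5 - 77116 = -385573/5 ≈ -77115.)
(k(198) + I)*(Y + 96511) = (556 - 385573/5)*(-354208/185439 + 96511) = -382793/5*17896549121/185439 = -6850673727674953/927195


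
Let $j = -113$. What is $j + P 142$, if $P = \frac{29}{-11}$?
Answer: $- \frac{5361}{11} \approx -487.36$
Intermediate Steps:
$P = - \frac{29}{11}$ ($P = 29 \left(- \frac{1}{11}\right) = - \frac{29}{11} \approx -2.6364$)
$j + P 142 = -113 - \frac{4118}{11} = - \frac{5361}{11}$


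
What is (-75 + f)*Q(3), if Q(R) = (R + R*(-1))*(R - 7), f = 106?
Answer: 0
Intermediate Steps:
Q(R) = 0 (Q(R) = (R - R)*(-7 + R) = 0*(-7 + R) = 0)
(-75 + f)*Q(3) = (-75 + 106)*0 = 31*0 = 0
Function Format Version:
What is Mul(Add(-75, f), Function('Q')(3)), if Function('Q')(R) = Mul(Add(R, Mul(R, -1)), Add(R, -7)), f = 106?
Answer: 0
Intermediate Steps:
Function('Q')(R) = 0 (Function('Q')(R) = Mul(Add(R, Mul(-1, R)), Add(-7, R)) = Mul(0, Add(-7, R)) = 0)
Mul(Add(-75, f), Function('Q')(3)) = Mul(Add(-75, 106), 0) = Mul(31, 0) = 0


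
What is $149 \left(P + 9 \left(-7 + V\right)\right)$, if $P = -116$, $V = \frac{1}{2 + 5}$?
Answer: $- \frac{185356}{7} \approx -26479.0$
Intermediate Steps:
$V = \frac{1}{7} \approx 0.14286$
$149 \left(P + 9 \left(-7 + V\right)\right) = 149 \left(-116 + 9 \left(-7 + \frac{1}{7}\right)\right) = 149 \left(-116 + 9 \left(- \frac{48}{7}\right)\right) = 149 \left(-116 - \frac{432}{7}\right) = 149 \left(- \frac{1244}{7}\right) = - \frac{185356}{7}$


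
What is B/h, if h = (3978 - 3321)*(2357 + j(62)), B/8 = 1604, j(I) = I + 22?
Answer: 12832/1603737 ≈ 0.0080013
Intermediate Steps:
j(I) = 22 + I
B = 12832 (B = 8*1604 = 12832)
h = 1603737 (h = (3978 - 3321)*(2357 + (22 + 62)) = 657*(2357 + 84) = 657*2441 = 1603737)
B/h = 12832/1603737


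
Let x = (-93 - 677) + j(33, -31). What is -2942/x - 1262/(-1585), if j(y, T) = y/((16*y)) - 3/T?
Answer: 2794766062/605217985 ≈ 4.6178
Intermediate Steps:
j(y, T) = 1/16 - 3/T (j(y, T) = y*(1/(16*y)) - 3/T = 1/16 - 3/T)
x = -381841/496 (x = (-93 - 677) + (1/16)*(-48 - 31)/(-31) = -770 + (1/16)*(-1/31)*(-79) = -770 + 79/496 = -381841/496 ≈ -769.84)
-2942/x - 1262/(-1585) = -2942/(-381841/496) - 1262/(-1585) = -2942*(-496/381841) - 1262*(-1/1585) = 1459232/381841 + 1262/1585 = 2794766062/605217985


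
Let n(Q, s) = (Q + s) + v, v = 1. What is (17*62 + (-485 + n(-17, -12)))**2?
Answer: 292681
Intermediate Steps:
n(Q, s) = 1 + Q + s (n(Q, s) = (Q + s) + 1 = 1 + Q + s)
(17*62 + (-485 + n(-17, -12)))**2 = (17*62 + (-485 + (1 - 17 - 12)))**2 = (1054 + (-485 - 28))**2 = (1054 - 513)**2 = 541**2 = 292681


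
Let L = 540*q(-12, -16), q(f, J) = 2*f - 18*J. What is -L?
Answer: -142560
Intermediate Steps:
q(f, J) = -18*J + 2*f
L = 142560 (L = 540*(-18*(-16) + 2*(-12)) = 540*(288 - 24) = 540*264 = 142560)
-L = -1*142560 = -142560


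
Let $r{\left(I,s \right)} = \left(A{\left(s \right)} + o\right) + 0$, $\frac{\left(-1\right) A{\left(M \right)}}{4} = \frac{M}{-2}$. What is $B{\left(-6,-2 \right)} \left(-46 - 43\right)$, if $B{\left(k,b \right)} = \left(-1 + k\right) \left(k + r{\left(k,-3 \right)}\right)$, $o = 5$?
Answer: $-4361$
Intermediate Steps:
$A{\left(M \right)} = 2 M$ ($A{\left(M \right)} = - 4 \frac{M}{-2} = - 4 M \left(- \frac{1}{2}\right) = - 4 \left(- \frac{M}{2}\right) = 2 M$)
$r{\left(I,s \right)} = 5 + 2 s$ ($r{\left(I,s \right)} = \left(2 s + 5\right) + 0 = \left(5 + 2 s\right) + 0 = 5 + 2 s$)
$B{\left(k,b \right)} = \left(-1 + k\right)^{2}$ ($B{\left(k,b \right)} = \left(-1 + k\right) \left(k + \left(5 + 2 \left(-3\right)\right)\right) = \left(-1 + k\right) \left(k + \left(5 - 6\right)\right) = \left(-1 + k\right) \left(k - 1\right) = \left(-1 + k\right) \left(-1 + k\right) = \left(-1 + k\right)^{2}$)
$B{\left(-6,-2 \right)} \left(-46 - 43\right) = \left(1 + \left(-6\right)^{2} - -12\right) \left(-46 - 43\right) = \left(1 + 36 + 12\right) \left(-89\right) = 49 \left(-89\right) = -4361$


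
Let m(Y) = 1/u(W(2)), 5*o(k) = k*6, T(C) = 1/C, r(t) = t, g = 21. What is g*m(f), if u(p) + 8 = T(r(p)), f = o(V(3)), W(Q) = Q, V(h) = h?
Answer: -14/5 ≈ -2.8000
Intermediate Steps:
o(k) = 6*k/5 (o(k) = (k*6)/5 = (6*k)/5 = 6*k/5)
f = 18/5 (f = (6/5)*3 = 18/5 ≈ 3.6000)
u(p) = -8 + 1/p
m(Y) = -2/15 (m(Y) = 1/(-8 + 1/2) = 1/(-8 + ½) = 1/(-15/2) = -2/15)
g*m(f) = 21*(-2/15) = -14/5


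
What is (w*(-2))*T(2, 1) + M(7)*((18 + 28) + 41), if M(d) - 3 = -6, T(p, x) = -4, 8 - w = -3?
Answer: -173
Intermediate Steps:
w = 11 (w = 8 - 1*(-3) = 8 + 3 = 11)
M(d) = -3 (M(d) = 3 - 6 = -3)
(w*(-2))*T(2, 1) + M(7)*((18 + 28) + 41) = (11*(-2))*(-4) - 3*((18 + 28) + 41) = -22*(-4) - 3*(46 + 41) = 88 - 3*87 = 88 - 261 = -173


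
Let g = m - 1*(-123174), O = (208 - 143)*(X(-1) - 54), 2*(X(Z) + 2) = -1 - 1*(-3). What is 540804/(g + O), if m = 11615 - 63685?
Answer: 49164/6139 ≈ 8.0085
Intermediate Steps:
X(Z) = -1 (X(Z) = -2 + (-1 - 1*(-3))/2 = -2 + (-1 + 3)/2 = -2 + (½)*2 = -2 + 1 = -1)
m = -52070
O = -3575 (O = (208 - 143)*(-1 - 54) = 65*(-55) = -3575)
g = 71104 (g = -52070 - 1*(-123174) = -52070 + 123174 = 71104)
540804/(g + O) = 540804/(71104 - 3575) = 540804/67529 = 540804*(1/67529) = 49164/6139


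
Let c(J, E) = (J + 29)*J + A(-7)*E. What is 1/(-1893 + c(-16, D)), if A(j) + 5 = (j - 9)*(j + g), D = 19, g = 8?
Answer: -1/2500 ≈ -0.00040000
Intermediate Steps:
A(j) = -5 + (-9 + j)*(8 + j) (A(j) = -5 + (j - 9)*(j + 8) = -5 + (-9 + j)*(8 + j))
c(J, E) = -21*E + J*(29 + J) (c(J, E) = (J + 29)*J + (-77 + (-7)² - 1*(-7))*E = (29 + J)*J + (-77 + 49 + 7)*E = J*(29 + J) - 21*E = -21*E + J*(29 + J))
1/(-1893 + c(-16, D)) = 1/(-1893 + ((-16)² - 21*19 + 29*(-16))) = 1/(-1893 + (256 - 399 - 464)) = 1/(-1893 - 607) = 1/(-2500) = -1/2500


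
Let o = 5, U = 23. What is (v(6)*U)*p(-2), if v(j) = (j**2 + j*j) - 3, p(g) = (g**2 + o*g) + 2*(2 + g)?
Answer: -9522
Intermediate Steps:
p(g) = 4 + g**2 + 7*g (p(g) = (g**2 + 5*g) + 2*(2 + g) = (g**2 + 5*g) + (4 + 2*g) = 4 + g**2 + 7*g)
v(j) = -3 + 2*j**2 (v(j) = (j**2 + j**2) - 3 = 2*j**2 - 3 = -3 + 2*j**2)
(v(6)*U)*p(-2) = ((-3 + 2*6**2)*23)*(4 + (-2)**2 + 7*(-2)) = ((-3 + 2*36)*23)*(4 + 4 - 14) = ((-3 + 72)*23)*(-6) = (69*23)*(-6) = 1587*(-6) = -9522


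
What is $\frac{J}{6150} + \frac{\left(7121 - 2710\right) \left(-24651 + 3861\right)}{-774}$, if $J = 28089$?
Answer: $\frac{10444547859}{88150} \approx 1.1849 \cdot 10^{5}$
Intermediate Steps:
$\frac{J}{6150} + \frac{\left(7121 - 2710\right) \left(-24651 + 3861\right)}{-774} = \frac{28089}{6150} + \frac{\left(7121 - 2710\right) \left(-24651 + 3861\right)}{-774} = 28089 \cdot \frac{1}{6150} + 4411 \left(-20790\right) \left(- \frac{1}{774}\right) = \frac{9363}{2050} - - \frac{5094705}{43} = \frac{9363}{2050} + \frac{5094705}{43} = \frac{10444547859}{88150}$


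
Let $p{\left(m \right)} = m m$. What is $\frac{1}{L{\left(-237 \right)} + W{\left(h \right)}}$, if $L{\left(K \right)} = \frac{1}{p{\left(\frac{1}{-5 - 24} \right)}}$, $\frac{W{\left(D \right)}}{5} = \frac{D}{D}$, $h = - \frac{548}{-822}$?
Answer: $\frac{1}{846} \approx 0.001182$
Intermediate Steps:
$h = \frac{2}{3}$ ($h = \left(-548\right) \left(- \frac{1}{822}\right) = \frac{2}{3} \approx 0.66667$)
$p{\left(m \right)} = m^{2}$
$W{\left(D \right)} = 5$ ($W{\left(D \right)} = 5 \frac{D}{D} = 5 \cdot 1 = 5$)
$L{\left(K \right)} = 841$ ($L{\left(K \right)} = \frac{1}{\left(\frac{1}{-5 - 24}\right)^{2}} = \frac{1}{\left(\frac{1}{-29}\right)^{2}} = \frac{1}{\left(- \frac{1}{29}\right)^{2}} = \frac{1}{\frac{1}{841}} = 841$)
$\frac{1}{L{\left(-237 \right)} + W{\left(h \right)}} = \frac{1}{841 + 5} = \frac{1}{846}$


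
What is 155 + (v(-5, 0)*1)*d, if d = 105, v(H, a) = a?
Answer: 155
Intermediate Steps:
155 + (v(-5, 0)*1)*d = 155 + (0*1)*105 = 155 + 0*105 = 155 + 0 = 155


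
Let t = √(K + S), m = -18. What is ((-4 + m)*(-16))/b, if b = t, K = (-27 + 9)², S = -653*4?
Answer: -8*I*√143/13 ≈ -7.3589*I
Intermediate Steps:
S = -2612
K = 324 (K = (-18)² = 324)
t = 4*I*√143 (t = √(324 - 2612) = √(-2288) = 4*I*√143 ≈ 47.833*I)
b = 4*I*√143 ≈ 47.833*I
((-4 + m)*(-16))/b = ((-4 - 18)*(-16))/((4*I*√143)) = (-22*(-16))*(-I*√143/572) = 352*(-I*√143/572) = -8*I*√143/13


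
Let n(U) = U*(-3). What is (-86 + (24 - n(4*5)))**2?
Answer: 4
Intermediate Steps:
n(U) = -3*U
(-86 + (24 - n(4*5)))**2 = (-86 + (24 - (-3)*4*5))**2 = (-86 + (24 - (-3)*20))**2 = (-86 + (24 - 1*(-60)))**2 = (-86 + (24 + 60))**2 = (-86 + 84)**2 = (-2)**2 = 4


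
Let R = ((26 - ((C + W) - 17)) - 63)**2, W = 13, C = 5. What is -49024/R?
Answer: -12256/361 ≈ -33.950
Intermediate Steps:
R = 1444 (R = ((26 - ((5 + 13) - 17)) - 63)**2 = ((26 - (18 - 17)) - 63)**2 = ((26 - 1*1) - 63)**2 = ((26 - 1) - 63)**2 = (25 - 63)**2 = (-38)**2 = 1444)
-49024/R = -49024/1444 = -49024*1/1444 = -12256/361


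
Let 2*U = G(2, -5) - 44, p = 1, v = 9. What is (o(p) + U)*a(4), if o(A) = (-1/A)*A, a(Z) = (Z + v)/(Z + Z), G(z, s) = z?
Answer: -143/4 ≈ -35.750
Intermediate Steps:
a(Z) = (9 + Z)/(2*Z) (a(Z) = (Z + 9)/(Z + Z) = (9 + Z)/((2*Z)) = (9 + Z)*(1/(2*Z)) = (9 + Z)/(2*Z))
U = -21 (U = (2 - 44)/2 = (½)*(-42) = -21)
o(A) = -1
(o(p) + U)*a(4) = (-1 - 21)*((½)*(9 + 4)/4) = -11*13/4 = -22*13/8 = -143/4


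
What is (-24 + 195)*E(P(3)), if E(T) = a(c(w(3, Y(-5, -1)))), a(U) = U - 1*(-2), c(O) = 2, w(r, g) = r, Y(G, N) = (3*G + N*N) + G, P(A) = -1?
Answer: 684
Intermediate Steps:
Y(G, N) = N² + 4*G (Y(G, N) = (3*G + N²) + G = (N² + 3*G) + G = N² + 4*G)
a(U) = 2 + U (a(U) = U + 2 = 2 + U)
E(T) = 4 (E(T) = 2 + 2 = 4)
(-24 + 195)*E(P(3)) = (-24 + 195)*4 = 171*4 = 684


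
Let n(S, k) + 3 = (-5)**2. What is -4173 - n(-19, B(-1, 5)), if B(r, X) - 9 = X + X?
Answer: -4195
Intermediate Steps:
B(r, X) = 9 + 2*X (B(r, X) = 9 + (X + X) = 9 + 2*X)
n(S, k) = 22 (n(S, k) = -3 + (-5)**2 = -3 + 25 = 22)
-4173 - n(-19, B(-1, 5)) = -4173 - 1*22 = -4173 - 22 = -4195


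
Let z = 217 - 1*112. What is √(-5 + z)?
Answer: 10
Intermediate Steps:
z = 105 (z = 217 - 112 = 105)
√(-5 + z) = √(-5 + 105) = √100 = 10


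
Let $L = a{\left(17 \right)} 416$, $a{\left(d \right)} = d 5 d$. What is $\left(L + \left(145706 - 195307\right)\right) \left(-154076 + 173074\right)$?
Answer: $10477757962$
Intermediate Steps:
$a{\left(d \right)} = 5 d^{2}$ ($a{\left(d \right)} = 5 d d = 5 d^{2}$)
$L = 601120$ ($L = 5 \cdot 17^{2} \cdot 416 = 5 \cdot 289 \cdot 416 = 1445 \cdot 416 = 601120$)
$\left(L + \left(145706 - 195307\right)\right) \left(-154076 + 173074\right) = \left(601120 + \left(145706 - 195307\right)\right) \left(-154076 + 173074\right) = \left(601120 - 49601\right) 18998 = 551519 \cdot 18998 = 10477757962$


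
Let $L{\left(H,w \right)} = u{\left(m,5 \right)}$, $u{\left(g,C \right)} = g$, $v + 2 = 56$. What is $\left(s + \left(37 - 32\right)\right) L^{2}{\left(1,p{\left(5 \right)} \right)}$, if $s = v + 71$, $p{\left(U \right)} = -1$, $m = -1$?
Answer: $130$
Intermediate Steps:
$v = 54$ ($v = -2 + 56 = 54$)
$s = 125$ ($s = 54 + 71 = 125$)
$L{\left(H,w \right)} = -1$
$\left(s + \left(37 - 32\right)\right) L^{2}{\left(1,p{\left(5 \right)} \right)} = \left(125 + \left(37 - 32\right)\right) \left(-1\right)^{2} = \left(125 + 5\right) 1 = 130 \cdot 1 = 130$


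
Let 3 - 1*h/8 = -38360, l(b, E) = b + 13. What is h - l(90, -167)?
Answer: 306801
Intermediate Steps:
l(b, E) = 13 + b
h = 306904 (h = 24 - 8*(-38360) = 24 + 306880 = 306904)
h - l(90, -167) = 306904 - (13 + 90) = 306904 - 1*103 = 306904 - 103 = 306801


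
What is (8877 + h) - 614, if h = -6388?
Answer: 1875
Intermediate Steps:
(8877 + h) - 614 = (8877 - 6388) - 614 = 2489 - 614 = 1875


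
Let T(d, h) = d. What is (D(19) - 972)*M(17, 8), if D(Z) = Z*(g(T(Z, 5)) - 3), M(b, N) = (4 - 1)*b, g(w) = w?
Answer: -34068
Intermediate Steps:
M(b, N) = 3*b
D(Z) = Z*(-3 + Z) (D(Z) = Z*(Z - 3) = Z*(-3 + Z))
(D(19) - 972)*M(17, 8) = (19*(-3 + 19) - 972)*(3*17) = (19*16 - 972)*51 = (304 - 972)*51 = -668*51 = -34068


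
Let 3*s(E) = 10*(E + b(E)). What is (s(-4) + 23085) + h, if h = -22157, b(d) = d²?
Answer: 968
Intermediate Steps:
s(E) = 10*E/3 + 10*E²/3 (s(E) = (10*(E + E²))/3 = (10*E + 10*E²)/3 = 10*E/3 + 10*E²/3)
(s(-4) + 23085) + h = ((10/3)*(-4)*(1 - 4) + 23085) - 22157 = ((10/3)*(-4)*(-3) + 23085) - 22157 = (40 + 23085) - 22157 = 23125 - 22157 = 968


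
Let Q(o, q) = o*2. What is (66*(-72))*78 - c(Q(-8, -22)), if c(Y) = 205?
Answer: -370861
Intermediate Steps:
Q(o, q) = 2*o
(66*(-72))*78 - c(Q(-8, -22)) = (66*(-72))*78 - 1*205 = -4752*78 - 205 = -370656 - 205 = -370861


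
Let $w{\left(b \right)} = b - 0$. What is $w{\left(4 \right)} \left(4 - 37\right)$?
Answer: $-132$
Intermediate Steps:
$w{\left(b \right)} = b$ ($w{\left(b \right)} = b + 0 = b$)
$w{\left(4 \right)} \left(4 - 37\right) = 4 \left(4 - 37\right) = 4 \left(-33\right) = -132$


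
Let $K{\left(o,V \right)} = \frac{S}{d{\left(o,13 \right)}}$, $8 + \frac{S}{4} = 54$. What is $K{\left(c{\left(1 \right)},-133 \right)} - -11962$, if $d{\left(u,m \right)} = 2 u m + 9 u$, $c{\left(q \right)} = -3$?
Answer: $\frac{1255826}{105} \approx 11960.0$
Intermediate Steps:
$d{\left(u,m \right)} = 9 u + 2 m u$ ($d{\left(u,m \right)} = 2 m u + 9 u = 9 u + 2 m u$)
$S = 184$ ($S = -32 + 4 \cdot 54 = -32 + 216 = 184$)
$K{\left(o,V \right)} = \frac{184}{35 o}$ ($K{\left(o,V \right)} = \frac{184}{o \left(9 + 2 \cdot 13\right)} = \frac{184}{o \left(9 + 26\right)} = \frac{184}{o 35} = \frac{184}{35 o}$)
$K{\left(c{\left(1 \right)},-133 \right)} - -11962 = \frac{184}{35 \left(-3\right)} - -11962 = \frac{184}{35} \left(- \frac{1}{3}\right) + 11962 = - \frac{184}{105} + 11962 = \frac{1255826}{105}$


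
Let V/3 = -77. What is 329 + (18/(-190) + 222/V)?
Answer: 2398912/7315 ≈ 327.94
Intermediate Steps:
V = -231 (V = 3*(-77) = -231)
329 + (18/(-190) + 222/V) = 329 + (18/(-190) + 222/(-231)) = 329 + (18*(-1/190) + 222*(-1/231)) = 329 + (-9/95 - 74/77) = 329 - 7723/7315 = 2398912/7315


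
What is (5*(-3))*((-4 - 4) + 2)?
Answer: 90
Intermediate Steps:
(5*(-3))*((-4 - 4) + 2) = -15*(-8 + 2) = -15*(-6) = 90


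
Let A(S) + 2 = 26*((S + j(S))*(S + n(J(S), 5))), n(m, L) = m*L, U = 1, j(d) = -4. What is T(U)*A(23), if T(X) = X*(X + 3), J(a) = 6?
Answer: 104720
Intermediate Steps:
n(m, L) = L*m
T(X) = X*(3 + X)
A(S) = -2 + 26*(-4 + S)*(30 + S) (A(S) = -2 + 26*((S - 4)*(S + 5*6)) = -2 + 26*((-4 + S)*(S + 30)) = -2 + 26*((-4 + S)*(30 + S)) = -2 + 26*(-4 + S)*(30 + S))
T(U)*A(23) = (1*(3 + 1))*(-3122 + 26*23² + 676*23) = (1*4)*(-3122 + 26*529 + 15548) = 4*(-3122 + 13754 + 15548) = 4*26180 = 104720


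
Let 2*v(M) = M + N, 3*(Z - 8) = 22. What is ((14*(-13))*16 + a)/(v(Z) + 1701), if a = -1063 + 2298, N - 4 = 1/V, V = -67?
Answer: -674154/687685 ≈ -0.98032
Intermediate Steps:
Z = 46/3 (Z = 8 + (1/3)*22 = 8 + 22/3 = 46/3 ≈ 15.333)
N = 267/67 (N = 4 + 1/(-67) = 4 - 1/67 = 267/67 ≈ 3.9851)
v(M) = 267/134 + M/2 (v(M) = (M + 267/67)/2 = (267/67 + M)/2 = 267/134 + M/2)
a = 1235
((14*(-13))*16 + a)/(v(Z) + 1701) = ((14*(-13))*16 + 1235)/((267/134 + (1/2)*(46/3)) + 1701) = (-182*16 + 1235)/((267/134 + 23/3) + 1701) = (-2912 + 1235)/(3883/402 + 1701) = -1677/687685/402 = -1677*402/687685 = -674154/687685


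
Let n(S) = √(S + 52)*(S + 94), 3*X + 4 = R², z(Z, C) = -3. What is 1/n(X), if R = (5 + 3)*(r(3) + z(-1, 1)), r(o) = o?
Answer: 3*√114/21128 ≈ 0.0015161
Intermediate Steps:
R = 0 (R = (5 + 3)*(3 - 3) = 8*0 = 0)
X = -4/3 (X = -4/3 + (⅓)*0² = -4/3 + (⅓)*0 = -4/3 + 0 = -4/3 ≈ -1.3333)
n(S) = √(52 + S)*(94 + S)
1/n(X) = 1/(√(52 - 4/3)*(94 - 4/3)) = 1/(√(152/3)*(278/3)) = 1/((2*√114/3)*(278/3)) = 1/(556*√114/9) = 3*√114/21128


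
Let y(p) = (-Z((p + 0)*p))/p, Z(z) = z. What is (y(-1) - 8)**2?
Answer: 49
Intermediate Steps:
y(p) = -p (y(p) = (-(p + 0)*p)/p = (-p*p)/p = (-p**2)/p = -p)
(y(-1) - 8)**2 = (-1*(-1) - 8)**2 = (1 - 8)**2 = (-7)**2 = 49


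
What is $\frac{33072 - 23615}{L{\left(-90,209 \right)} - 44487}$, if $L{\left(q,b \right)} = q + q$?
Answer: $- \frac{1351}{6381} \approx -0.21172$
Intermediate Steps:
$L{\left(q,b \right)} = 2 q$
$\frac{33072 - 23615}{L{\left(-90,209 \right)} - 44487} = \frac{33072 - 23615}{2 \left(-90\right) - 44487} = \frac{33072 - 23615}{-180 - 44487} = \frac{9457}{-44667} = 9457 \left(- \frac{1}{44667}\right) = - \frac{1351}{6381}$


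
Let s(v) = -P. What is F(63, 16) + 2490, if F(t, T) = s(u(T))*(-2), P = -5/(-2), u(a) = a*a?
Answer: 2495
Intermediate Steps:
u(a) = a²
P = 5/2 (P = -5*(-½) = 5/2 ≈ 2.5000)
s(v) = -5/2 (s(v) = -1*5/2 = -5/2)
F(t, T) = 5 (F(t, T) = -5/2*(-2) = 5)
F(63, 16) + 2490 = 5 + 2490 = 2495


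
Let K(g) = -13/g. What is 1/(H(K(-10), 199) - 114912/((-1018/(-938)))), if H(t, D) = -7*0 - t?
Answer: -5090/538943897 ≈ -9.4444e-6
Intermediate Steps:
H(t, D) = -t (H(t, D) = 0 - t = -t)
1/(H(K(-10), 199) - 114912/((-1018/(-938)))) = 1/(-(-13)/(-10) - 114912/((-1018/(-938)))) = 1/(-(-13)*(-1)/10 - 114912/((-1018*(-1/938)))) = 1/(-1*13/10 - 114912/509/469) = 1/(-13/10 - 114912*469/509) = 1/(-13/10 - 513*105056/509) = 1/(-13/10 - 53893728/509) = 1/(-538943897/5090) = -5090/538943897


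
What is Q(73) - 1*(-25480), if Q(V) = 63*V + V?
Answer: 30152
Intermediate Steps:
Q(V) = 64*V
Q(73) - 1*(-25480) = 64*73 - 1*(-25480) = 4672 + 25480 = 30152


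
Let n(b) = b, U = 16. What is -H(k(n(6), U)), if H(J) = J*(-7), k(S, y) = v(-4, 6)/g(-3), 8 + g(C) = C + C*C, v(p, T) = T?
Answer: -21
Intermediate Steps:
g(C) = -8 + C + C² (g(C) = -8 + (C + C*C) = -8 + (C + C²) = -8 + C + C²)
k(S, y) = -3 (k(S, y) = 6/(-8 - 3 + (-3)²) = 6/(-8 - 3 + 9) = 6/(-2) = 6*(-½) = -3)
H(J) = -7*J
-H(k(n(6), U)) = -(-7)*(-3) = -1*21 = -21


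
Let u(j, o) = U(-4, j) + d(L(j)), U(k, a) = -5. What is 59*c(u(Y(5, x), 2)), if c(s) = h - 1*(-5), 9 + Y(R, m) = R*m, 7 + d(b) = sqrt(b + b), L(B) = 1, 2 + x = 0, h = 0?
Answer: 295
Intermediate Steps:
x = -2 (x = -2 + 0 = -2)
d(b) = -7 + sqrt(2)*sqrt(b) (d(b) = -7 + sqrt(b + b) = -7 + sqrt(2*b) = -7 + sqrt(2)*sqrt(b))
Y(R, m) = -9 + R*m
u(j, o) = -12 + sqrt(2) (u(j, o) = -5 + (-7 + sqrt(2)*sqrt(1)) = -5 + (-7 + sqrt(2)*1) = -5 + (-7 + sqrt(2)) = -12 + sqrt(2))
c(s) = 5 (c(s) = 0 - 1*(-5) = 0 + 5 = 5)
59*c(u(Y(5, x), 2)) = 59*5 = 295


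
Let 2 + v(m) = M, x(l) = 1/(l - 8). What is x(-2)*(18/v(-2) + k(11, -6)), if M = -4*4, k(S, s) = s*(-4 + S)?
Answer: 43/10 ≈ 4.3000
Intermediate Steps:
x(l) = 1/(-8 + l)
M = -16
v(m) = -18 (v(m) = -2 - 16 = -18)
x(-2)*(18/v(-2) + k(11, -6)) = (18/(-18) - 6*(-4 + 11))/(-8 - 2) = (18*(-1/18) - 6*7)/(-10) = -(-1 - 42)/10 = -⅒*(-43) = 43/10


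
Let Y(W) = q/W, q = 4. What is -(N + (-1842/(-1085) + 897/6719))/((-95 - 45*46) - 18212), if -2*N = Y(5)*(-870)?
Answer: 2550309663/148550673355 ≈ 0.017168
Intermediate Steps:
Y(W) = 4/W
N = 348 (N = -4/5*(-870)/2 = -4*(1/5)*(-870)/2 = -2*(-870)/5 = -1/2*(-696) = 348)
-(N + (-1842/(-1085) + 897/6719))/((-95 - 45*46) - 18212) = -(348 + (-1842/(-1085) + 897/6719))/((-95 - 45*46) - 18212) = -(348 + (-1842*(-1/1085) + 897*(1/6719)))/((-95 - 2070) - 18212) = -(348 + (1842/1085 + 897/6719))/(-2165 - 18212) = -(348 + 13349643/7290115)/(-20377) = -2550309663*(-1)/(7290115*20377) = -1*(-2550309663/148550673355) = 2550309663/148550673355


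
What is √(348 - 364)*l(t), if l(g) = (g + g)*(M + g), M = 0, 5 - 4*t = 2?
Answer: 9*I/2 ≈ 4.5*I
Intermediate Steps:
t = ¾ (t = 5/4 - ¼*2 = 5/4 - ½ = ¾ ≈ 0.75000)
l(g) = 2*g² (l(g) = (g + g)*(0 + g) = (2*g)*g = 2*g²)
√(348 - 364)*l(t) = √(348 - 364)*(2*(¾)²) = √(-16)*(2*(9/16)) = (4*I)*(9/8) = 9*I/2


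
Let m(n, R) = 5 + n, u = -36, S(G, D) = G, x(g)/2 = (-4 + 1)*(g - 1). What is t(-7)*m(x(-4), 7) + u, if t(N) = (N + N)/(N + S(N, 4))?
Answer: -1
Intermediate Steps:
x(g) = 6 - 6*g (x(g) = 2*((-4 + 1)*(g - 1)) = 2*(-3*(-1 + g)) = 2*(3 - 3*g) = 6 - 6*g)
t(N) = 1 (t(N) = (N + N)/(N + N) = (2*N)/((2*N)) = (2*N)*(1/(2*N)) = 1)
t(-7)*m(x(-4), 7) + u = 1*(5 + (6 - 6*(-4))) - 36 = 1*(5 + (6 + 24)) - 36 = 1*(5 + 30) - 36 = 1*35 - 36 = 35 - 36 = -1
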